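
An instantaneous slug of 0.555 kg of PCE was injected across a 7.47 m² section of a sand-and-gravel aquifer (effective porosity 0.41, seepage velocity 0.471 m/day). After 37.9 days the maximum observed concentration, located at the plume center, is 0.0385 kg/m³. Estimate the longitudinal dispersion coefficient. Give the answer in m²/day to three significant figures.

At the plume center C_max = M/(n_e·A·√(4πDt)), so D = M²/(4πt·(n_e·A·C_max)²).
n_e·A·C_max = 0.41 × 7.47 × 0.0385 = 0.1179 kg/m.
D = 0.555²/(4π × 37.9 × 0.1179²) = 0.0465 m²/day.

0.0465 m²/day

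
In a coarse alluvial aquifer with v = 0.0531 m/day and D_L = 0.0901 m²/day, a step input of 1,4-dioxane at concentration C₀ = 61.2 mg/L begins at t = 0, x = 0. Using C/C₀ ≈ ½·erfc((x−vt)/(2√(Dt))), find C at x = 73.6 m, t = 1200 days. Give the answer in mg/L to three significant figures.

15.4 mg/L

For a continuous step input, C/C₀ ≈ ½·erfc((x−vt)/(2√(Dt))).
vt = 0.0531 × 1200 = 63.72 m and 2√(Dt) = 2√(0.0901 × 1200) = 20.80 m.
Argument (x−vt)/(2√(Dt)) = (73.6 − 63.72)/20.80 = 0.4750; ½·erfc(0.4750) = 0.2509.
C = 61.2 × 0.2509 = 15.4 mg/L.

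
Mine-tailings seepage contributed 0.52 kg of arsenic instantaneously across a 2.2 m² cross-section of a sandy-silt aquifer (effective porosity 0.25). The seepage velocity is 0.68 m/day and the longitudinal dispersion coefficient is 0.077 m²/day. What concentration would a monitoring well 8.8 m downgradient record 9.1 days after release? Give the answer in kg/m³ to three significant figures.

For an instantaneous plane source, C(x,t) = M/(n_e·A·√(4πDt)) · exp(−(x−vt)²/(4Dt)), with n_e·A the pore (flow) area.
Plume center vt = 0.68 × 9.1 = 6.188 m, so the well at 8.8 m is 2.612 m downgradient of the peak.
√(4πDt) = 2.967 m, giving peak height M/(n_e·A·√(4πDt)) = 0.52/(0.25 × 2.2 × 2.967) = 0.3187 kg/m³.
(x−vt)²/(4Dt) = (2.612)²/(4 × 0.077 × 9.1) = 2.434; exp(−2.434) = 0.08769.
C = 0.3187 × 0.08769 = 0.0279 kg/m³.

0.0279 kg/m³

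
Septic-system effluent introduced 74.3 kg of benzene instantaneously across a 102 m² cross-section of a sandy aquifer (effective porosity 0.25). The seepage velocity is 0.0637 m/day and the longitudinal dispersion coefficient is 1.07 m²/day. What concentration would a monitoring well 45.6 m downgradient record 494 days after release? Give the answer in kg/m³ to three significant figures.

For an instantaneous plane source, C(x,t) = M/(n_e·A·√(4πDt)) · exp(−(x−vt)²/(4Dt)), with n_e·A the pore (flow) area.
Plume center vt = 0.0637 × 494 = 31.4678 m, so the well at 45.6 m is 14.1322 m downgradient of the peak.
√(4πDt) = 81.50 m, giving peak height M/(n_e·A·√(4πDt)) = 74.3/(0.25 × 102 × 81.50) = 0.03575 kg/m³.
(x−vt)²/(4Dt) = (14.1322)²/(4 × 1.07 × 494) = 0.09446; exp(−0.09446) = 0.9099.
C = 0.03575 × 0.9099 = 0.0325 kg/m³.

0.0325 kg/m³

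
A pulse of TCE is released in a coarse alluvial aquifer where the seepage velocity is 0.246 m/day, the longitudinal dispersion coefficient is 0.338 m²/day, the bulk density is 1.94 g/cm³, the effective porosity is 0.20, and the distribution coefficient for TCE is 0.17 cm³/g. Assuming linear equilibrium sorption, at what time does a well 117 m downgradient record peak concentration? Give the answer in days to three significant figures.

1250 days

Retardation factor R = 1 + ρ_b·K_d/n = 1 + 1.94 × 0.17/0.20 = 2.649.
Sorption retards both mechanisms: v_R = v/R = 0.09287 m/day, D_R = D/R = 0.1276 m²/day.
Peak time from v_R²t² + 2D_R t − x² = 0: t = (√(D_R² + v_R²x²) − D_R)/v_R².
√(D_R² + v_R²x²) = √(0.1276² + 0.09287² × 117²) = 10.87; v_R² = 0.008625.
t = (10.87 − 0.1276)/0.008625 = 1250 days.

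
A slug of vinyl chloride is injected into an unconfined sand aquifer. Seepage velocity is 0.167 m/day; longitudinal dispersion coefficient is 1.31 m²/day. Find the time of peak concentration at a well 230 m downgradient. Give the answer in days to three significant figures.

1330 days

For the 1D instantaneous-source solution, setting ∂C/∂t = 0 at fixed x gives v²t² + 2Dt − x² = 0, so t = (√(D² + v²x²) − D)/v².
√(D² + v²x²) = √(1.31² + 0.167² × 230²) = 38.43; v² = 0.027889.
t = (38.43 − 1.31)/0.027889 = 1330 days (vs. the pure-advection estimate x/v = 1380 d).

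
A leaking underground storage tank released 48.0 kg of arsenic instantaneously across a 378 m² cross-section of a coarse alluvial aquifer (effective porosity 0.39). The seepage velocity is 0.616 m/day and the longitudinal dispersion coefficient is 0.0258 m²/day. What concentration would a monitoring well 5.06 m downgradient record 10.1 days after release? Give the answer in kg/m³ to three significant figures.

For an instantaneous plane source, C(x,t) = M/(n_e·A·√(4πDt)) · exp(−(x−vt)²/(4Dt)), with n_e·A the pore (flow) area.
Plume center vt = 0.616 × 10.1 = 6.2216 m, so the well at 5.06 m is 1.1616 m upgradient of the peak.
√(4πDt) = 1.810 m, giving peak height M/(n_e·A·√(4πDt)) = 48.0/(0.39 × 378 × 1.810) = 0.1799 kg/m³.
(x−vt)²/(4Dt) = (-1.1616)²/(4 × 0.0258 × 10.1) = 1.295; exp(−1.295) = 0.2739.
C = 0.1799 × 0.2739 = 0.0493 kg/m³.

0.0493 kg/m³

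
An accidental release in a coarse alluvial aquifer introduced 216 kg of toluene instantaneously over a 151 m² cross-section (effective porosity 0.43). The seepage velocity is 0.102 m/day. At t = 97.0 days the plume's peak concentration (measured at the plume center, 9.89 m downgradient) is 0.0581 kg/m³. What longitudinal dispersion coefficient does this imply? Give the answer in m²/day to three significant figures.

2.69 m²/day

At the plume center C_max = M/(n_e·A·√(4πDt)), so D = M²/(4πt·(n_e·A·C_max)²).
n_e·A·C_max = 0.43 × 151 × 0.0581 = 3.772 kg/m.
D = 216²/(4π × 97.0 × 3.772²) = 2.69 m²/day.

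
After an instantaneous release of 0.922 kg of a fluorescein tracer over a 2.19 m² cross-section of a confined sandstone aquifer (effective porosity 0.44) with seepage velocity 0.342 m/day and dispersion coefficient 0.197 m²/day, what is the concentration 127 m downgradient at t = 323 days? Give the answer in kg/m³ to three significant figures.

For an instantaneous plane source, C(x,t) = M/(n_e·A·√(4πDt)) · exp(−(x−vt)²/(4Dt)), with n_e·A the pore (flow) area.
Plume center vt = 0.342 × 323 = 110.466 m, so the well at 127 m is 16.534 m downgradient of the peak.
√(4πDt) = 28.28 m, giving peak height M/(n_e·A·√(4πDt)) = 0.922/(0.44 × 2.19 × 28.28) = 0.03383 kg/m³.
(x−vt)²/(4Dt) = (16.534)²/(4 × 0.197 × 323) = 1.074; exp(−1.074) = 0.3416.
C = 0.03383 × 0.3416 = 0.0116 kg/m³.

0.0116 kg/m³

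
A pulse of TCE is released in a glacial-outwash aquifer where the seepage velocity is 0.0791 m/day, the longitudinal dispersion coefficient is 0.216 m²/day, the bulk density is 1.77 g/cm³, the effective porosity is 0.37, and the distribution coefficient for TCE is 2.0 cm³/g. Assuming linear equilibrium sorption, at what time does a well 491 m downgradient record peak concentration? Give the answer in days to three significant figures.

Retardation factor R = 1 + ρ_b·K_d/n = 1 + 1.77 × 2.0/0.37 = 10.57.
Sorption retards both mechanisms: v_R = v/R = 0.007483 m/day, D_R = D/R = 0.02044 m²/day.
Peak time from v_R²t² + 2D_R t − x² = 0: t = (√(D_R² + v_R²x²) − D_R)/v_R².
√(D_R² + v_R²x²) = √(0.02044² + 0.007483² × 491²) = 3.674; v_R² = 5.600e-05.
t = (3.674 − 0.02044)/5.600e-05 = 65200 days.

65200 days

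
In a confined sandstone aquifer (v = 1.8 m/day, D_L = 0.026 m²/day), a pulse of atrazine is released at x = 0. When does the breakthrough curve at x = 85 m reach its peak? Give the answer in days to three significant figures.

47.2 days

For the 1D instantaneous-source solution, setting ∂C/∂t = 0 at fixed x gives v²t² + 2Dt − x² = 0, so t = (√(D² + v²x²) − D)/v².
√(D² + v²x²) = √(0.026² + 1.8² × 85²) = 153.0; v² = 3.24.
t = (153.0 − 0.026)/3.24 = 47.2 days (vs. the pure-advection estimate x/v = 47.2 d).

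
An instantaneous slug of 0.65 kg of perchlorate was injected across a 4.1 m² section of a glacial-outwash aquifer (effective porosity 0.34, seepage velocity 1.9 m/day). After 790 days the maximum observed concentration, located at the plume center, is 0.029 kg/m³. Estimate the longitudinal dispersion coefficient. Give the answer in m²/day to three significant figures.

0.0260 m²/day

At the plume center C_max = M/(n_e·A·√(4πDt)), so D = M²/(4πt·(n_e·A·C_max)²).
n_e·A·C_max = 0.34 × 4.1 × 0.029 = 0.04043 kg/m.
D = 0.65²/(4π × 790 × 0.04043²) = 0.0260 m²/day.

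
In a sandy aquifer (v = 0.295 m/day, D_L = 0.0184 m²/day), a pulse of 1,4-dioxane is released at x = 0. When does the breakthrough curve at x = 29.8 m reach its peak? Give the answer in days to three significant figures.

For the 1D instantaneous-source solution, setting ∂C/∂t = 0 at fixed x gives v²t² + 2Dt − x² = 0, so t = (√(D² + v²x²) − D)/v².
√(D² + v²x²) = √(0.0184² + 0.295² × 29.8²) = 8.791; v² = 0.087025.
t = (8.791 − 0.0184)/0.087025 = 101 days (vs. the pure-advection estimate x/v = 101 d).

101 days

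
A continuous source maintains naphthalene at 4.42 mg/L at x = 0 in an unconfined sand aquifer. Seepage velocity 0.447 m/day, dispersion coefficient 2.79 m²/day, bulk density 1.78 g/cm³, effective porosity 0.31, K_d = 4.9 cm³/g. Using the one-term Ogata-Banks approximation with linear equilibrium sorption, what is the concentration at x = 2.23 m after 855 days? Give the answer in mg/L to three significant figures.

Retardation factor R = 1 + ρ_b·K_d/n = 1 + 1.78 × 4.9/0.31 = 29.14.
Sorption retards both mechanisms: v_R = v/R = 0.01534 m/day, D_R = D/R = 0.09574 m²/day.
v_R·t = 0.01534 × 855 = 13.1157 m; 2√(D_R t) = 18.10 m; argument = (2.23 − 13.1157)/18.10 = -0.6014.
C = C₀ × ½·erfc(-0.6014) = 4.42 × 0.8025 = 3.55 mg/L.

3.55 mg/L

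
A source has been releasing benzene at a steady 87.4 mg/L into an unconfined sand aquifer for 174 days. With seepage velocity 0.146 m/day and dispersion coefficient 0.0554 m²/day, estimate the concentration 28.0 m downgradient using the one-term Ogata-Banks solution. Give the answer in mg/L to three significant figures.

24.2 mg/L

For a continuous step input, C/C₀ ≈ ½·erfc((x−vt)/(2√(Dt))).
vt = 0.146 × 174 = 25.404 m and 2√(Dt) = 2√(0.0554 × 174) = 6.210 m.
Argument (x−vt)/(2√(Dt)) = (28.0 − 25.404)/6.210 = 0.4180; ½·erfc(0.4180) = 0.2772.
C = 87.4 × 0.2772 = 24.2 mg/L.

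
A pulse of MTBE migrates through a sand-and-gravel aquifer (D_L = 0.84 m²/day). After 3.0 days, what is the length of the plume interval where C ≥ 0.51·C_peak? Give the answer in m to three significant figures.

5.21 m

The plume is Gaussian with σ = √(2Dt) = √(2 × 0.84 × 3.0) = 2.245 m.
C/C_peak = exp(−Δx²/(2σ²)) = 0.51 ⇒ Δx = σ·√(−2 ln 0.51) = 2.245 × 1.160 = 2.604 m.
Width = 2Δx = 5.21 m.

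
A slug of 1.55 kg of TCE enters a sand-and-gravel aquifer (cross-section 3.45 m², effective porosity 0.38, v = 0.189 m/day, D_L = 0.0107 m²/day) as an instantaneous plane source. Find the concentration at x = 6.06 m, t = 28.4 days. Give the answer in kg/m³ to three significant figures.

0.408 kg/m³

For an instantaneous plane source, C(x,t) = M/(n_e·A·√(4πDt)) · exp(−(x−vt)²/(4Dt)), with n_e·A the pore (flow) area.
Plume center vt = 0.189 × 28.4 = 5.3676 m, so the well at 6.06 m is 0.6924 m downgradient of the peak.
√(4πDt) = 1.954 m, giving peak height M/(n_e·A·√(4πDt)) = 1.55/(0.38 × 3.45 × 1.954) = 0.6051 kg/m³.
(x−vt)²/(4Dt) = (0.6924)²/(4 × 0.0107 × 28.4) = 0.3944; exp(−0.3944) = 0.6741.
C = 0.6051 × 0.6741 = 0.408 kg/m³.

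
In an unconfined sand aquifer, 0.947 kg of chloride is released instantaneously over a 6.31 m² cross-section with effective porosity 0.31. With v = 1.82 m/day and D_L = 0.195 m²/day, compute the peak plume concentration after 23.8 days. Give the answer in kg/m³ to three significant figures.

0.0634 kg/m³

The peak of an instantaneous 1D plume sits at x = vt; there the Gaussian factor is 1 and C_max = M/(n_e·A·√(4πDt)), where n_e·A is the pore area the mass is dissolved in.
√(4πDt) = √(4π × 0.195 × 23.8) = 7.637 m, so C_max = 0.947/(0.31 × 6.31 × 7.637) = 0.0634 kg/m³.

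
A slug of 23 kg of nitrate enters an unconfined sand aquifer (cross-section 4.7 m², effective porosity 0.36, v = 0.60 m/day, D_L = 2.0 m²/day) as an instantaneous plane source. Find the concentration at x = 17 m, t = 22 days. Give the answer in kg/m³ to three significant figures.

For an instantaneous plane source, C(x,t) = M/(n_e·A·√(4πDt)) · exp(−(x−vt)²/(4Dt)), with n_e·A the pore (flow) area.
Plume center vt = 0.60 × 22 = 13.2 m, so the well at 17 m is 3.8 m downgradient of the peak.
√(4πDt) = 23.51 m, giving peak height M/(n_e·A·√(4πDt)) = 23/(0.36 × 4.7 × 23.51) = 0.5782 kg/m³.
(x−vt)²/(4Dt) = (3.8)²/(4 × 2.0 × 22) = 0.08205; exp(−0.08205) = 0.9212.
C = 0.5782 × 0.9212 = 0.533 kg/m³.

0.533 kg/m³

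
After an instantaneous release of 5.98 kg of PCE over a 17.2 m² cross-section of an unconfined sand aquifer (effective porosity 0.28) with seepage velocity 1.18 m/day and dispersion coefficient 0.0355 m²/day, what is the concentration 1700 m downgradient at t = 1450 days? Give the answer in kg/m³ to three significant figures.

0.0271 kg/m³

For an instantaneous plane source, C(x,t) = M/(n_e·A·√(4πDt)) · exp(−(x−vt)²/(4Dt)), with n_e·A the pore (flow) area.
Plume center vt = 1.18 × 1450 = 1711 m, so the well at 1700 m is 11 m upgradient of the peak.
√(4πDt) = 25.43 m, giving peak height M/(n_e·A·√(4πDt)) = 5.98/(0.28 × 17.2 × 25.43) = 0.04883 kg/m³.
(x−vt)²/(4Dt) = (-11)²/(4 × 0.0355 × 1450) = 0.5877; exp(−0.5877) = 0.5556.
C = 0.04883 × 0.5556 = 0.0271 kg/m³.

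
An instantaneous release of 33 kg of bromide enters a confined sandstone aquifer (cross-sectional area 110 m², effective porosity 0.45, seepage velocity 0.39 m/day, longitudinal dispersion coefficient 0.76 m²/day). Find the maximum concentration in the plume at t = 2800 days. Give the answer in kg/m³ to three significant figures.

0.00408 kg/m³

The peak of an instantaneous 1D plume sits at x = vt; there the Gaussian factor is 1 and C_max = M/(n_e·A·√(4πDt)), where n_e·A is the pore area the mass is dissolved in.
√(4πDt) = √(4π × 0.76 × 2800) = 163.5 m, so C_max = 33/(0.45 × 110 × 163.5) = 0.00408 kg/m³.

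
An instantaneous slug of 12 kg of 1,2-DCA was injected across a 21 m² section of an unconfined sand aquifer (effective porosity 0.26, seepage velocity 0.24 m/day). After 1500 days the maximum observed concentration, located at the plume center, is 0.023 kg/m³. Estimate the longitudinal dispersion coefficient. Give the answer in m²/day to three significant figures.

0.484 m²/day

At the plume center C_max = M/(n_e·A·√(4πDt)), so D = M²/(4πt·(n_e·A·C_max)²).
n_e·A·C_max = 0.26 × 21 × 0.023 = 0.1256 kg/m.
D = 12²/(4π × 1500 × 0.1256²) = 0.484 m²/day.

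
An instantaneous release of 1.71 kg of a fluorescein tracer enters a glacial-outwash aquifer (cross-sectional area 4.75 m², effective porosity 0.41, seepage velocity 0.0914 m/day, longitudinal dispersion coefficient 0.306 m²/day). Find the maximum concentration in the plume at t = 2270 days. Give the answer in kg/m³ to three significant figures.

0.00940 kg/m³

The peak of an instantaneous 1D plume sits at x = vt; there the Gaussian factor is 1 and C_max = M/(n_e·A·√(4πDt)), where n_e·A is the pore area the mass is dissolved in.
√(4πDt) = √(4π × 0.306 × 2270) = 93.43 m, so C_max = 1.71/(0.41 × 4.75 × 93.43) = 0.00940 kg/m³.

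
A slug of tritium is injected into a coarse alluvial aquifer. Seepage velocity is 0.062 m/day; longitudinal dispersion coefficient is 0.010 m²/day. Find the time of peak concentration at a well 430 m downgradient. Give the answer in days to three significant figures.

For the 1D instantaneous-source solution, setting ∂C/∂t = 0 at fixed x gives v²t² + 2Dt − x² = 0, so t = (√(D² + v²x²) − D)/v².
√(D² + v²x²) = √(0.010² + 0.062² × 430²) = 26.66; v² = 0.003844.
t = (26.66 − 0.010)/0.003844 = 6930 days (vs. the pure-advection estimate x/v = 6940 d).

6930 days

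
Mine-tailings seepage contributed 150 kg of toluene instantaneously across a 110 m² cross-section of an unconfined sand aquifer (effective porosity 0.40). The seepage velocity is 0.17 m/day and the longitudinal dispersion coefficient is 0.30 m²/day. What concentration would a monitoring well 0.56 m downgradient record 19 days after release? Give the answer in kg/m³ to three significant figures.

For an instantaneous plane source, C(x,t) = M/(n_e·A·√(4πDt)) · exp(−(x−vt)²/(4Dt)), with n_e·A the pore (flow) area.
Plume center vt = 0.17 × 19 = 3.23 m, so the well at 0.56 m is 2.67 m upgradient of the peak.
√(4πDt) = 8.463 m, giving peak height M/(n_e·A·√(4πDt)) = 150/(0.40 × 110 × 8.463) = 0.4028 kg/m³.
(x−vt)²/(4Dt) = (-2.67)²/(4 × 0.30 × 19) = 0.3127; exp(−0.3127) = 0.7315.
C = 0.4028 × 0.7315 = 0.295 kg/m³.

0.295 kg/m³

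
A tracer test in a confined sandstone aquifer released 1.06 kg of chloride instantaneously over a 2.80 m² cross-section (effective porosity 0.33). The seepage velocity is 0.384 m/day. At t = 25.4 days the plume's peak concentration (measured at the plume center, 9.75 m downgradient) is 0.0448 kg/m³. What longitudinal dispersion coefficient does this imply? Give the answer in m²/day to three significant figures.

At the plume center C_max = M/(n_e·A·√(4πDt)), so D = M²/(4πt·(n_e·A·C_max)²).
n_e·A·C_max = 0.33 × 2.80 × 0.0448 = 0.04140 kg/m.
D = 1.06²/(4π × 25.4 × 0.04140²) = 2.05 m²/day.

2.05 m²/day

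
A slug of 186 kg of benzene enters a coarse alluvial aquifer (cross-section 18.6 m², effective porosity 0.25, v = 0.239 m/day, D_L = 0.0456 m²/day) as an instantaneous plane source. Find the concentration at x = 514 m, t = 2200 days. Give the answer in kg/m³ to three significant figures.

For an instantaneous plane source, C(x,t) = M/(n_e·A·√(4πDt)) · exp(−(x−vt)²/(4Dt)), with n_e·A the pore (flow) area.
Plume center vt = 0.239 × 2200 = 525.8 m, so the well at 514 m is 11.8 m upgradient of the peak.
√(4πDt) = 35.51 m, giving peak height M/(n_e·A·√(4πDt)) = 186/(0.25 × 18.6 × 35.51) = 1.126 kg/m³.
(x−vt)²/(4Dt) = (-11.8)²/(4 × 0.0456 × 2200) = 0.3470; exp(−0.3470) = 0.7068.
C = 1.126 × 0.7068 = 0.796 kg/m³.

0.796 kg/m³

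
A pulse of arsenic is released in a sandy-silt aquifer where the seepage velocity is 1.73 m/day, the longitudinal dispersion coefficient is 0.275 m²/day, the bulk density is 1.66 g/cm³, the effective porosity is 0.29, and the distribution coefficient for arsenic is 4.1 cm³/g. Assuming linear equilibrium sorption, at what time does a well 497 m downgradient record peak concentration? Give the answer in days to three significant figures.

7030 days

Retardation factor R = 1 + ρ_b·K_d/n = 1 + 1.66 × 4.1/0.29 = 24.47.
Sorption retards both mechanisms: v_R = v/R = 0.07070 m/day, D_R = D/R = 0.01124 m²/day.
Peak time from v_R²t² + 2D_R t − x² = 0: t = (√(D_R² + v_R²x²) − D_R)/v_R².
√(D_R² + v_R²x²) = √(0.01124² + 0.07070² × 497²) = 35.14; v_R² = 0.004998.
t = (35.14 − 0.01124)/0.004998 = 7030 days.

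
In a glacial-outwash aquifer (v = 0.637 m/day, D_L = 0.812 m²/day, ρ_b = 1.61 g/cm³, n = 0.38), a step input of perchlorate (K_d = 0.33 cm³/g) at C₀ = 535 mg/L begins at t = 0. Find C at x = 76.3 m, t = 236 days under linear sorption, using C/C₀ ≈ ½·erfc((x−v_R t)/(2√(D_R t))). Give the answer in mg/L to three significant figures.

75.3 mg/L

Retardation factor R = 1 + ρ_b·K_d/n = 1 + 1.61 × 0.33/0.38 = 2.398.
Sorption retards both mechanisms: v_R = v/R = 0.2656 m/day, D_R = D/R = 0.3386 m²/day.
v_R·t = 0.2656 × 236 = 62.6816 m; 2√(D_R t) = 17.88 m; argument = (76.3 − 62.6816)/17.88 = 0.7617.
C = C₀ × ½·erfc(0.7617) = 535 × 0.1407 = 75.3 mg/L.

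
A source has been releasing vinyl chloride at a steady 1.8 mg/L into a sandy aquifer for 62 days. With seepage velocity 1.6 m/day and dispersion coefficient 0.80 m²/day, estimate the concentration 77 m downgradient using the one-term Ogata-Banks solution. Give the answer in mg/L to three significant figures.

For a continuous step input, C/C₀ ≈ ½·erfc((x−vt)/(2√(Dt))).
vt = 1.6 × 62 = 99.2 m and 2√(Dt) = 2√(0.80 × 62) = 14.09 m.
Argument (x−vt)/(2√(Dt)) = (77 − 99.2)/14.09 = -1.576; ½·erfc(-1.576) = 0.9871.
C = 1.8 × 0.9871 = 1.78 mg/L.

1.78 mg/L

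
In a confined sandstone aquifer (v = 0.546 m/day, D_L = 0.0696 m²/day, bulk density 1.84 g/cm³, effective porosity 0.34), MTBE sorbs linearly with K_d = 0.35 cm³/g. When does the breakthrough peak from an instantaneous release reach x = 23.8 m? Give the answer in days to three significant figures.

Retardation factor R = 1 + ρ_b·K_d/n = 1 + 1.84 × 0.35/0.34 = 2.894.
Sorption retards both mechanisms: v_R = v/R = 0.1887 m/day, D_R = D/R = 0.02405 m²/day.
Peak time from v_R²t² + 2D_R t − x² = 0: t = (√(D_R² + v_R²x²) − D_R)/v_R².
√(D_R² + v_R²x²) = √(0.02405² + 0.1887² × 23.8²) = 4.491; v_R² = 0.03561.
t = (4.491 − 0.02405)/0.03561 = 125 days.

125 days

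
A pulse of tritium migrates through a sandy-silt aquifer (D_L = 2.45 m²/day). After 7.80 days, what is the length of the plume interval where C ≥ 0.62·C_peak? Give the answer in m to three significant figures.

The plume is Gaussian with σ = √(2Dt) = √(2 × 2.45 × 7.80) = 6.182 m.
C/C_peak = exp(−Δx²/(2σ²)) = 0.62 ⇒ Δx = σ·√(−2 ln 0.62) = 6.182 × 0.9778 = 6.045 m.
Width = 2Δx = 12.1 m.

12.1 m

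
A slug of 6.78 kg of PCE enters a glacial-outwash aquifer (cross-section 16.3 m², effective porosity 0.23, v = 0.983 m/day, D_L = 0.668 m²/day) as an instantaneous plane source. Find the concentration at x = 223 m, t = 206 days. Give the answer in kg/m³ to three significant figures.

For an instantaneous plane source, C(x,t) = M/(n_e·A·√(4πDt)) · exp(−(x−vt)²/(4Dt)), with n_e·A the pore (flow) area.
Plume center vt = 0.983 × 206 = 202.498 m, so the well at 223 m is 20.502 m downgradient of the peak.
√(4πDt) = 41.58 m, giving peak height M/(n_e·A·√(4πDt)) = 6.78/(0.23 × 16.3 × 41.58) = 0.04349 kg/m³.
(x−vt)²/(4Dt) = (20.502)²/(4 × 0.668 × 206) = 0.7636; exp(−0.7636) = 0.4660.
C = 0.04349 × 0.4660 = 0.0203 kg/m³.

0.0203 kg/m³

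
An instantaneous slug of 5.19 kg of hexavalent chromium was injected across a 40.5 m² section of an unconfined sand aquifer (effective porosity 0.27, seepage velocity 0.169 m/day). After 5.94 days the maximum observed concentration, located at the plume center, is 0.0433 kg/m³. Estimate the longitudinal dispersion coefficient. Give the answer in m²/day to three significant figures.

1.61 m²/day

At the plume center C_max = M/(n_e·A·√(4πDt)), so D = M²/(4πt·(n_e·A·C_max)²).
n_e·A·C_max = 0.27 × 40.5 × 0.0433 = 0.4735 kg/m.
D = 5.19²/(4π × 5.94 × 0.4735²) = 1.61 m²/day.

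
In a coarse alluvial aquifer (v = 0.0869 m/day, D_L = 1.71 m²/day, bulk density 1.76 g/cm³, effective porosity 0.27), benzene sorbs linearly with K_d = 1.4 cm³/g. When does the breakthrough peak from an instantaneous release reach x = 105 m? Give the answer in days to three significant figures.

Retardation factor R = 1 + ρ_b·K_d/n = 1 + 1.76 × 1.4/0.27 = 10.13.
Sorption retards both mechanisms: v_R = v/R = 0.008578 m/day, D_R = D/R = 0.1688 m²/day.
Peak time from v_R²t² + 2D_R t − x² = 0: t = (√(D_R² + v_R²x²) − D_R)/v_R².
√(D_R² + v_R²x²) = √(0.1688² + 0.008578² × 105²) = 0.9164; v_R² = 7.358e-05.
t = (0.9164 − 0.1688)/7.358e-05 = 10200 days.

10200 days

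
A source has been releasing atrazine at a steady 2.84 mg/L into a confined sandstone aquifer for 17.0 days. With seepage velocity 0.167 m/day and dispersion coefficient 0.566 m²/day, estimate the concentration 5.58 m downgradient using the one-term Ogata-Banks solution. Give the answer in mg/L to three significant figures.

0.756 mg/L

For a continuous step input, C/C₀ ≈ ½·erfc((x−vt)/(2√(Dt))).
vt = 0.167 × 17.0 = 2.839 m and 2√(Dt) = 2√(0.566 × 17.0) = 6.204 m.
Argument (x−vt)/(2√(Dt)) = (5.58 − 2.839)/6.204 = 0.4418; ½·erfc(0.4418) = 0.2661.
C = 2.84 × 0.2661 = 0.756 mg/L.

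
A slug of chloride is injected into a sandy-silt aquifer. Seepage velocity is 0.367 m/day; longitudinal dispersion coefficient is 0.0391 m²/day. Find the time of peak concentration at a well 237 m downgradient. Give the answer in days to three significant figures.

For the 1D instantaneous-source solution, setting ∂C/∂t = 0 at fixed x gives v²t² + 2Dt − x² = 0, so t = (√(D² + v²x²) − D)/v².
√(D² + v²x²) = √(0.0391² + 0.367² × 237²) = 86.98; v² = 0.134689.
t = (86.98 − 0.0391)/0.134689 = 645 days (vs. the pure-advection estimate x/v = 646 d).

645 days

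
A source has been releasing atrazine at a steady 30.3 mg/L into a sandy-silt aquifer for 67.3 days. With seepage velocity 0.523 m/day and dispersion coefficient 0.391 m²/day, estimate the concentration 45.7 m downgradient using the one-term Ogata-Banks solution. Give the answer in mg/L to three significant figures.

2.24 mg/L

For a continuous step input, C/C₀ ≈ ½·erfc((x−vt)/(2√(Dt))).
vt = 0.523 × 67.3 = 35.1979 m and 2√(Dt) = 2√(0.391 × 67.3) = 10.26 m.
Argument (x−vt)/(2√(Dt)) = (45.7 − 35.1979)/10.26 = 1.024; ½·erfc(1.024) = 0.07379.
C = 30.3 × 0.07379 = 2.24 mg/L.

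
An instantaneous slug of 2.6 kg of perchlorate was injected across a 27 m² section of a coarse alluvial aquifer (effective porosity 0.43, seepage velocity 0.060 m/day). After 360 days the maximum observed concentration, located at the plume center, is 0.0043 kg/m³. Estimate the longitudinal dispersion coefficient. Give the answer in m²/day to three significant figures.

At the plume center C_max = M/(n_e·A·√(4πDt)), so D = M²/(4πt·(n_e·A·C_max)²).
n_e·A·C_max = 0.43 × 27 × 0.0043 = 0.04992 kg/m.
D = 2.6²/(4π × 360 × 0.04992²) = 0.600 m²/day.

0.600 m²/day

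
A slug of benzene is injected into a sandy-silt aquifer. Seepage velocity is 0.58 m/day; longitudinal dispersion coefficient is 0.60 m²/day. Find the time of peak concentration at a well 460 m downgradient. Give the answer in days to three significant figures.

791 days

For the 1D instantaneous-source solution, setting ∂C/∂t = 0 at fixed x gives v²t² + 2Dt − x² = 0, so t = (√(D² + v²x²) − D)/v².
√(D² + v²x²) = √(0.60² + 0.58² × 460²) = 266.8; v² = 0.3364.
t = (266.8 − 0.60)/0.3364 = 791 days (vs. the pure-advection estimate x/v = 793 d).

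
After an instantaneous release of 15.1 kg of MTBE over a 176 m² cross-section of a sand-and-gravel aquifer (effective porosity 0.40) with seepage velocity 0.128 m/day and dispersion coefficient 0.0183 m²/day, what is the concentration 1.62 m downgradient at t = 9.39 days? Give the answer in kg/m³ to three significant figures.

0.113 kg/m³

For an instantaneous plane source, C(x,t) = M/(n_e·A·√(4πDt)) · exp(−(x−vt)²/(4Dt)), with n_e·A the pore (flow) area.
Plume center vt = 0.128 × 9.39 = 1.20192 m, so the well at 1.62 m is 0.41808 m downgradient of the peak.
√(4πDt) = 1.469 m, giving peak height M/(n_e·A·√(4πDt)) = 15.1/(0.40 × 176 × 1.469) = 0.1460 kg/m³.
(x−vt)²/(4Dt) = (0.41808)²/(4 × 0.0183 × 9.39) = 0.2543; exp(−0.2543) = 0.7755.
C = 0.1460 × 0.7755 = 0.113 kg/m³.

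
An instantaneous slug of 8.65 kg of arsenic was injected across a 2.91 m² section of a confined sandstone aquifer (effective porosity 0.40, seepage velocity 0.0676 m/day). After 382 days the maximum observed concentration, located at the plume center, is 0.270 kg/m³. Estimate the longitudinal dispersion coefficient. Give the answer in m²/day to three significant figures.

At the plume center C_max = M/(n_e·A·√(4πDt)), so D = M²/(4πt·(n_e·A·C_max)²).
n_e·A·C_max = 0.40 × 2.91 × 0.270 = 0.3143 kg/m.
D = 8.65²/(4π × 382 × 0.3143²) = 0.158 m²/day.

0.158 m²/day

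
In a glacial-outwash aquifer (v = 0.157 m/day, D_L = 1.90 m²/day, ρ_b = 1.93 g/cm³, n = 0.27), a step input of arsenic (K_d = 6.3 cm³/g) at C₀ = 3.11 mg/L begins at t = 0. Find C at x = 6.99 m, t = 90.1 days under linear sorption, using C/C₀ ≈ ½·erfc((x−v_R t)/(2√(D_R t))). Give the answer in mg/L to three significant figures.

0.0222 mg/L

Retardation factor R = 1 + ρ_b·K_d/n = 1 + 1.93 × 6.3/0.27 = 46.03.
Sorption retards both mechanisms: v_R = v/R = 0.003411 m/day, D_R = D/R = 0.04128 m²/day.
v_R·t = 0.003411 × 90.1 = 0.3073311 m; 2√(D_R t) = 3.857 m; argument = (6.99 − 0.3073311)/3.857 = 1.733.
C = C₀ × ½·erfc(1.733) = 3.11 × 0.007126 = 0.0222 mg/L.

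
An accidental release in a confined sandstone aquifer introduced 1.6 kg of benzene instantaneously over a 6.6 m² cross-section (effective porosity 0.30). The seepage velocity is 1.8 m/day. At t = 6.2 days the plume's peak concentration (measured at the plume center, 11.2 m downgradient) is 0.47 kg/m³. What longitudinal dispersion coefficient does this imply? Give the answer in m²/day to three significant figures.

At the plume center C_max = M/(n_e·A·√(4πDt)), so D = M²/(4πt·(n_e·A·C_max)²).
n_e·A·C_max = 0.30 × 6.6 × 0.47 = 0.9306 kg/m.
D = 1.6²/(4π × 6.2 × 0.9306²) = 0.0379 m²/day.

0.0379 m²/day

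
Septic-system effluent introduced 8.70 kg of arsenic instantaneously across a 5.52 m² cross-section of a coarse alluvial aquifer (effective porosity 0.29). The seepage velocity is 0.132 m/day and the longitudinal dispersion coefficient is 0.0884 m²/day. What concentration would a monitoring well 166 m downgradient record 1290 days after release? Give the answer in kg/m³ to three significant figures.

For an instantaneous plane source, C(x,t) = M/(n_e·A·√(4πDt)) · exp(−(x−vt)²/(4Dt)), with n_e·A the pore (flow) area.
Plume center vt = 0.132 × 1290 = 170.28 m, so the well at 166 m is 4.28 m upgradient of the peak.
√(4πDt) = 37.86 m, giving peak height M/(n_e·A·√(4πDt)) = 8.70/(0.29 × 5.52 × 37.86) = 0.1435 kg/m³.
(x−vt)²/(4Dt) = (-4.28)²/(4 × 0.0884 × 1290) = 0.04016; exp(−0.04016) = 0.9606.
C = 0.1435 × 0.9606 = 0.138 kg/m³.

0.138 kg/m³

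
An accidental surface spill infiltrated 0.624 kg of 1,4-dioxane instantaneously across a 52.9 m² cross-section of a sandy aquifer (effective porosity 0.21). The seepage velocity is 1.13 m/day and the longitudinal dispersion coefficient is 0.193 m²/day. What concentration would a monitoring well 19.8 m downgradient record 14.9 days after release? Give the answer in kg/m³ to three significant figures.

0.00436 kg/m³

For an instantaneous plane source, C(x,t) = M/(n_e·A·√(4πDt)) · exp(−(x−vt)²/(4Dt)), with n_e·A the pore (flow) area.
Plume center vt = 1.13 × 14.9 = 16.837 m, so the well at 19.8 m is 2.963 m downgradient of the peak.
√(4πDt) = 6.011 m, giving peak height M/(n_e·A·√(4πDt)) = 0.624/(0.21 × 52.9 × 6.011) = 0.009345 kg/m³.
(x−vt)²/(4Dt) = (2.963)²/(4 × 0.193 × 14.9) = 0.7632; exp(−0.7632) = 0.4662.
C = 0.009345 × 0.4662 = 0.00436 kg/m³.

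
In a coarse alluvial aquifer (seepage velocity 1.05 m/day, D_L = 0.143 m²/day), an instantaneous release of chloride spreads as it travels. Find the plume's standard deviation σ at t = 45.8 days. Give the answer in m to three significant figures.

3.62 m

Dispersive spreading gives a Gaussian with σ² = 2Dt; advection only shifts the center.
σ = √(2 × 0.143 × 45.8) = 3.62 m.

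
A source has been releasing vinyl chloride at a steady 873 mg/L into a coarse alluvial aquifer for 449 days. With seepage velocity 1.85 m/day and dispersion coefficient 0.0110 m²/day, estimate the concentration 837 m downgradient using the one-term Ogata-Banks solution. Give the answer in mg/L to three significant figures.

For a continuous step input, C/C₀ ≈ ½·erfc((x−vt)/(2√(Dt))).
vt = 1.85 × 449 = 830.65 m and 2√(Dt) = 2√(0.0110 × 449) = 4.445 m.
Argument (x−vt)/(2√(Dt)) = (837 − 830.65)/4.445 = 1.429; ½·erfc(1.429) = 0.02164.
C = 873 × 0.02164 = 18.9 mg/L.

18.9 mg/L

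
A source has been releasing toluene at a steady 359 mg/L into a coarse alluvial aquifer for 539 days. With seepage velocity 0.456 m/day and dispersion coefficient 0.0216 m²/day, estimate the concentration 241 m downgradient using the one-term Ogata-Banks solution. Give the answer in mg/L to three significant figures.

301 mg/L

For a continuous step input, C/C₀ ≈ ½·erfc((x−vt)/(2√(Dt))).
vt = 0.456 × 539 = 245.784 m and 2√(Dt) = 2√(0.0216 × 539) = 6.824 m.
Argument (x−vt)/(2√(Dt)) = (241 − 245.784)/6.824 = -0.7011; ½·erfc(-0.7011) = 0.8393.
C = 359 × 0.8393 = 301 mg/L.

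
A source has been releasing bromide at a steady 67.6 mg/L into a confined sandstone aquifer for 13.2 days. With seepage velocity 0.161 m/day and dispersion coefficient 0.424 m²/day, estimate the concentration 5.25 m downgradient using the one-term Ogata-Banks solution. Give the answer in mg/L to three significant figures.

11.8 mg/L

For a continuous step input, C/C₀ ≈ ½·erfc((x−vt)/(2√(Dt))).
vt = 0.161 × 13.2 = 2.1252 m and 2√(Dt) = 2√(0.424 × 13.2) = 4.732 m.
Argument (x−vt)/(2√(Dt)) = (5.25 − 2.1252)/4.732 = 0.6604; ½·erfc(0.6604) = 0.1752.
C = 67.6 × 0.1752 = 11.8 mg/L.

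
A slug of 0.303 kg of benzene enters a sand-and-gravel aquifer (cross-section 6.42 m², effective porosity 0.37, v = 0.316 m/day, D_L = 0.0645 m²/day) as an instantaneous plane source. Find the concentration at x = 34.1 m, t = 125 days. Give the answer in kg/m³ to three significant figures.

For an instantaneous plane source, C(x,t) = M/(n_e·A·√(4πDt)) · exp(−(x−vt)²/(4Dt)), with n_e·A the pore (flow) area.
Plume center vt = 0.316 × 125 = 39.5 m, so the well at 34.1 m is 5.4 m upgradient of the peak.
√(4πDt) = 10.07 m, giving peak height M/(n_e·A·√(4πDt)) = 0.303/(0.37 × 6.42 × 10.07) = 0.01267 kg/m³.
(x−vt)²/(4Dt) = (-5.4)²/(4 × 0.0645 × 125) = 0.9042; exp(−0.9042) = 0.4049.
C = 0.01267 × 0.4049 = 0.00513 kg/m³.

0.00513 kg/m³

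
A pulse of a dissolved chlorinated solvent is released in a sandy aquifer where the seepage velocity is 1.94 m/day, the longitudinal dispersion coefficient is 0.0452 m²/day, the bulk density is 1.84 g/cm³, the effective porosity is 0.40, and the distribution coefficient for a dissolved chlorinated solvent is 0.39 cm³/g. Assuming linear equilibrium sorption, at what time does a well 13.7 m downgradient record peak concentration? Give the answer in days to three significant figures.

19.7 days

Retardation factor R = 1 + ρ_b·K_d/n = 1 + 1.84 × 0.39/0.40 = 2.794.
Sorption retards both mechanisms: v_R = v/R = 0.6943 m/day, D_R = D/R = 0.01618 m²/day.
Peak time from v_R²t² + 2D_R t − x² = 0: t = (√(D_R² + v_R²x²) − D_R)/v_R².
√(D_R² + v_R²x²) = √(0.01618² + 0.6943² × 13.7²) = 9.512; v_R² = 0.4821.
t = (9.512 − 0.01618)/0.4821 = 19.7 days.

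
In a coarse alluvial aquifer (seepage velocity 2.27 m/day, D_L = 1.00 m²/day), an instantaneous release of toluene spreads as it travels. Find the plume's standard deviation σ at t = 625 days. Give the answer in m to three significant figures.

35.4 m

Dispersive spreading gives a Gaussian with σ² = 2Dt; advection only shifts the center.
σ = √(2 × 1.00 × 625) = 35.4 m.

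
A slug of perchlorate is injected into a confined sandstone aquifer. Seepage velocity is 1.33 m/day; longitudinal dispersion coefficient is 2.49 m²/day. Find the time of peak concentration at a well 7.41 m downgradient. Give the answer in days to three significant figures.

4.34 days

For the 1D instantaneous-source solution, setting ∂C/∂t = 0 at fixed x gives v²t² + 2Dt − x² = 0, so t = (√(D² + v²x²) − D)/v².
√(D² + v²x²) = √(2.49² + 1.33² × 7.41²) = 10.16; v² = 1.7689.
t = (10.16 − 2.49)/1.7689 = 4.34 days (vs. the pure-advection estimate x/v = 5.57 d).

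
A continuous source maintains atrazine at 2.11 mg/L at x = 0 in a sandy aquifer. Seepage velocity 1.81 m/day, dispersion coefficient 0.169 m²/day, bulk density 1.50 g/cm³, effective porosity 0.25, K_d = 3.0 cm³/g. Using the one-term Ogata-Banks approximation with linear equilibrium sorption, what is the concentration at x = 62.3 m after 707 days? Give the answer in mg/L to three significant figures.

1.95 mg/L

Retardation factor R = 1 + ρ_b·K_d/n = 1 + 1.50 × 3.0/0.25 = 19.00.
Sorption retards both mechanisms: v_R = v/R = 0.09526 m/day, D_R = D/R = 0.008895 m²/day.
v_R·t = 0.09526 × 707 = 67.34882 m; 2√(D_R t) = 5.015 m; argument = (62.3 − 67.34882)/5.015 = -1.007.
C = C₀ × ½·erfc(-1.007) = 2.11 × 0.9228 = 1.95 mg/L.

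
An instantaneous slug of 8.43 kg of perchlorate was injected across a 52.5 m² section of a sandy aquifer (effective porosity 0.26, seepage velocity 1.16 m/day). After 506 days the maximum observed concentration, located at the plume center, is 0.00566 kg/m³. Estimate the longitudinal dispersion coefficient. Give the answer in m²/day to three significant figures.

At the plume center C_max = M/(n_e·A·√(4πDt)), so D = M²/(4πt·(n_e·A·C_max)²).
n_e·A·C_max = 0.26 × 52.5 × 0.00566 = 0.07726 kg/m.
D = 8.43²/(4π × 506 × 0.07726²) = 1.87 m²/day.

1.87 m²/day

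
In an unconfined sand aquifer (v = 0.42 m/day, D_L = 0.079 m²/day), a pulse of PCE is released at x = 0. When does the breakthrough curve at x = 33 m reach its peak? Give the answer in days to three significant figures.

78.1 days

For the 1D instantaneous-source solution, setting ∂C/∂t = 0 at fixed x gives v²t² + 2Dt − x² = 0, so t = (√(D² + v²x²) − D)/v².
√(D² + v²x²) = √(0.079² + 0.42² × 33²) = 13.86; v² = 0.1764.
t = (13.86 − 0.079)/0.1764 = 78.1 days (vs. the pure-advection estimate x/v = 78.6 d).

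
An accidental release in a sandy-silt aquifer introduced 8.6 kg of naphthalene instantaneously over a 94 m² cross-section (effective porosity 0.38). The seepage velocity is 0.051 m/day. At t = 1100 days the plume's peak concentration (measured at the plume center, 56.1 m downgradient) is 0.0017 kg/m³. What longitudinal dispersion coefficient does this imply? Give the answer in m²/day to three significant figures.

At the plume center C_max = M/(n_e·A·√(4πDt)), so D = M²/(4πt·(n_e·A·C_max)²).
n_e·A·C_max = 0.38 × 94 × 0.0017 = 0.06072 kg/m.
D = 8.6²/(4π × 1100 × 0.06072²) = 1.45 m²/day.

1.45 m²/day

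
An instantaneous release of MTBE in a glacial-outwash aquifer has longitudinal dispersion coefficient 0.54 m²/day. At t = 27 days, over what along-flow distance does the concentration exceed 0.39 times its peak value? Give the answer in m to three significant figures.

The plume is Gaussian with σ = √(2Dt) = √(2 × 0.54 × 27) = 5.400 m.
C/C_peak = exp(−Δx²/(2σ²)) = 0.39 ⇒ Δx = σ·√(−2 ln 0.39) = 5.400 × 1.372 = 7.409 m.
Width = 2Δx = 14.8 m.

14.8 m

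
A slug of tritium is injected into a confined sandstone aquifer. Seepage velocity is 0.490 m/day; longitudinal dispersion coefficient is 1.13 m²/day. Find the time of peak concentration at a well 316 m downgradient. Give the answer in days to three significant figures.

For the 1D instantaneous-source solution, setting ∂C/∂t = 0 at fixed x gives v²t² + 2Dt − x² = 0, so t = (√(D² + v²x²) − D)/v².
√(D² + v²x²) = √(1.13² + 0.490² × 316²) = 154.8; v² = 0.2401.
t = (154.8 − 1.13)/0.2401 = 640 days (vs. the pure-advection estimate x/v = 645 d).

640 days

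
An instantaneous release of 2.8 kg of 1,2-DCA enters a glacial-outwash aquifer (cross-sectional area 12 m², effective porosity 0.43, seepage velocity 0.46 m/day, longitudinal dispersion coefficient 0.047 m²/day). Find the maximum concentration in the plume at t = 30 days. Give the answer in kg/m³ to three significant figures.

0.129 kg/m³

The peak of an instantaneous 1D plume sits at x = vt; there the Gaussian factor is 1 and C_max = M/(n_e·A·√(4πDt)), where n_e·A is the pore area the mass is dissolved in.
√(4πDt) = √(4π × 0.047 × 30) = 4.209 m, so C_max = 2.8/(0.43 × 12 × 4.209) = 0.129 kg/m³.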